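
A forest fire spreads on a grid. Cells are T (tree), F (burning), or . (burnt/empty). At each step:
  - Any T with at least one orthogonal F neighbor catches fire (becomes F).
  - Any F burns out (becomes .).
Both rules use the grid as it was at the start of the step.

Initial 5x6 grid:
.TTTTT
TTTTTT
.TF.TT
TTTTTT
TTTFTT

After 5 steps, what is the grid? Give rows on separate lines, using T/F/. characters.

Step 1: 6 trees catch fire, 2 burn out
  .TTTTT
  TTFTTT
  .F..TT
  TTFFTT
  TTF.FT
Step 2: 7 trees catch fire, 6 burn out
  .TFTTT
  TF.FTT
  ....TT
  TF..FT
  TF...F
Step 3: 8 trees catch fire, 7 burn out
  .F.FTT
  F...FT
  ....FT
  F....F
  F.....
Step 4: 3 trees catch fire, 8 burn out
  ....FT
  .....F
  .....F
  ......
  ......
Step 5: 1 trees catch fire, 3 burn out
  .....F
  ......
  ......
  ......
  ......

.....F
......
......
......
......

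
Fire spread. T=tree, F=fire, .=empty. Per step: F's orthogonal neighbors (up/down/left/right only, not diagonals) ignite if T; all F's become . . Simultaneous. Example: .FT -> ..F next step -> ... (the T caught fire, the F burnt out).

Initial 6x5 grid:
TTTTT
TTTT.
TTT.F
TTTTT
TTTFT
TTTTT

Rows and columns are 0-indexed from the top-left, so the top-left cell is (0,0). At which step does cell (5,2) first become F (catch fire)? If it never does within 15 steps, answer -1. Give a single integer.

Step 1: cell (5,2)='T' (+5 fires, +2 burnt)
Step 2: cell (5,2)='F' (+4 fires, +5 burnt)
  -> target ignites at step 2
Step 3: cell (5,2)='.' (+4 fires, +4 burnt)
Step 4: cell (5,2)='.' (+4 fires, +4 burnt)
Step 5: cell (5,2)='.' (+4 fires, +4 burnt)
Step 6: cell (5,2)='.' (+3 fires, +4 burnt)
Step 7: cell (5,2)='.' (+2 fires, +3 burnt)
Step 8: cell (5,2)='.' (+0 fires, +2 burnt)
  fire out at step 8

2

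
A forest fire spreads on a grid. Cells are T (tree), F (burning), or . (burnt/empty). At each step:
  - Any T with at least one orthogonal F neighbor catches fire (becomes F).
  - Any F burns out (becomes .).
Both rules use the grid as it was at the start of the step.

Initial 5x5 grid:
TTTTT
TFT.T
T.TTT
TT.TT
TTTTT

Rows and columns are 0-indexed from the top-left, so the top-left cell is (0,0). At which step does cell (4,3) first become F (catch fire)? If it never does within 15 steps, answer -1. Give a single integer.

Step 1: cell (4,3)='T' (+3 fires, +1 burnt)
Step 2: cell (4,3)='T' (+4 fires, +3 burnt)
Step 3: cell (4,3)='T' (+3 fires, +4 burnt)
Step 4: cell (4,3)='T' (+5 fires, +3 burnt)
Step 5: cell (4,3)='F' (+4 fires, +5 burnt)
  -> target ignites at step 5
Step 6: cell (4,3)='.' (+2 fires, +4 burnt)
Step 7: cell (4,3)='.' (+0 fires, +2 burnt)
  fire out at step 7

5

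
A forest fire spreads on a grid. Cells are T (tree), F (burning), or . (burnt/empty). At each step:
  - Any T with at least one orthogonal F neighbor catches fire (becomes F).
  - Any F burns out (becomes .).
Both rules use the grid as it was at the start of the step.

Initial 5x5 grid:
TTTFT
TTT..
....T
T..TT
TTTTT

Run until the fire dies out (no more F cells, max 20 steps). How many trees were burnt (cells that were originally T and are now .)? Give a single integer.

Answer: 7

Derivation:
Step 1: +2 fires, +1 burnt (F count now 2)
Step 2: +2 fires, +2 burnt (F count now 2)
Step 3: +2 fires, +2 burnt (F count now 2)
Step 4: +1 fires, +2 burnt (F count now 1)
Step 5: +0 fires, +1 burnt (F count now 0)
Fire out after step 5
Initially T: 16, now '.': 16
Total burnt (originally-T cells now '.'): 7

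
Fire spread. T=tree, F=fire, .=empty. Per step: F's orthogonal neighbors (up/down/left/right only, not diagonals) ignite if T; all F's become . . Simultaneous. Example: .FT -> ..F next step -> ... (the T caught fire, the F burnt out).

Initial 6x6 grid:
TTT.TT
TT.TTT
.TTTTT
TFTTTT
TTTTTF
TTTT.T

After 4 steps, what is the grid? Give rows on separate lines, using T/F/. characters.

Step 1: 7 trees catch fire, 2 burn out
  TTT.TT
  TT.TTT
  .FTTTT
  F.FTTF
  TFTTF.
  TTTT.F
Step 2: 9 trees catch fire, 7 burn out
  TTT.TT
  TF.TTT
  ..FTTF
  ...FF.
  F.FF..
  TFTT..
Step 3: 8 trees catch fire, 9 burn out
  TFT.TT
  F..TTF
  ...FF.
  ......
  ......
  F.FF..
Step 4: 5 trees catch fire, 8 burn out
  F.F.TF
  ...FF.
  ......
  ......
  ......
  ......

F.F.TF
...FF.
......
......
......
......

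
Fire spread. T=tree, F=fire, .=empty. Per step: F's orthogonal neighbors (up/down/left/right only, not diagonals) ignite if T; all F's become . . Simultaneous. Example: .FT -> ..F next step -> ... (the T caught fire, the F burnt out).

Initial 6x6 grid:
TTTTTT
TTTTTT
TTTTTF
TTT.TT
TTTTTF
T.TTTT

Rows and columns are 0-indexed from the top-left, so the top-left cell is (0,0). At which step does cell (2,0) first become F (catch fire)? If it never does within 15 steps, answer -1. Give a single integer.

Step 1: cell (2,0)='T' (+5 fires, +2 burnt)
Step 2: cell (2,0)='T' (+6 fires, +5 burnt)
Step 3: cell (2,0)='T' (+5 fires, +6 burnt)
Step 4: cell (2,0)='T' (+6 fires, +5 burnt)
Step 5: cell (2,0)='F' (+5 fires, +6 burnt)
  -> target ignites at step 5
Step 6: cell (2,0)='.' (+4 fires, +5 burnt)
Step 7: cell (2,0)='.' (+1 fires, +4 burnt)
Step 8: cell (2,0)='.' (+0 fires, +1 burnt)
  fire out at step 8

5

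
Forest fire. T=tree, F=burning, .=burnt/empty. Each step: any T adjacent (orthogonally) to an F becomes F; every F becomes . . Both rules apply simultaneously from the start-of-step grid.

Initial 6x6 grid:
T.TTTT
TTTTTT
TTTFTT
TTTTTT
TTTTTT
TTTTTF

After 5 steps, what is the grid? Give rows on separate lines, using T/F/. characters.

Step 1: 6 trees catch fire, 2 burn out
  T.TTTT
  TTTFTT
  TTF.FT
  TTTFTT
  TTTTTF
  TTTTF.
Step 2: 11 trees catch fire, 6 burn out
  T.TFTT
  TTF.FT
  TF...F
  TTF.FF
  TTTFF.
  TTTF..
Step 3: 8 trees catch fire, 11 burn out
  T.F.FT
  TF...F
  F.....
  TF....
  TTF...
  TTF...
Step 4: 5 trees catch fire, 8 burn out
  T....F
  F.....
  ......
  F.....
  TF....
  TF....
Step 5: 3 trees catch fire, 5 burn out
  F.....
  ......
  ......
  ......
  F.....
  F.....

F.....
......
......
......
F.....
F.....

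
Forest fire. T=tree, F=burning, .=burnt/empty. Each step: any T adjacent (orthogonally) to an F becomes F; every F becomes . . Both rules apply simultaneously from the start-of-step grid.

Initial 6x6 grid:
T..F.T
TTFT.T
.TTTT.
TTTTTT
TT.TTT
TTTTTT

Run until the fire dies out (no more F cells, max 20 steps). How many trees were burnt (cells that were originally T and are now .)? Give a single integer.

Answer: 25

Derivation:
Step 1: +3 fires, +2 burnt (F count now 3)
Step 2: +4 fires, +3 burnt (F count now 4)
Step 3: +4 fires, +4 burnt (F count now 4)
Step 4: +4 fires, +4 burnt (F count now 4)
Step 5: +5 fires, +4 burnt (F count now 5)
Step 6: +4 fires, +5 burnt (F count now 4)
Step 7: +1 fires, +4 burnt (F count now 1)
Step 8: +0 fires, +1 burnt (F count now 0)
Fire out after step 8
Initially T: 27, now '.': 34
Total burnt (originally-T cells now '.'): 25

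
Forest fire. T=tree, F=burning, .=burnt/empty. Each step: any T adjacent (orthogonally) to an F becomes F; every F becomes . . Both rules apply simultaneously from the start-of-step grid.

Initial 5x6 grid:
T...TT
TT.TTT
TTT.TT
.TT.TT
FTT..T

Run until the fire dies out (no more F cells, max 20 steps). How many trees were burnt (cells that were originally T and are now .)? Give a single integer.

Answer: 10

Derivation:
Step 1: +1 fires, +1 burnt (F count now 1)
Step 2: +2 fires, +1 burnt (F count now 2)
Step 3: +2 fires, +2 burnt (F count now 2)
Step 4: +3 fires, +2 burnt (F count now 3)
Step 5: +1 fires, +3 burnt (F count now 1)
Step 6: +1 fires, +1 burnt (F count now 1)
Step 7: +0 fires, +1 burnt (F count now 0)
Fire out after step 7
Initially T: 20, now '.': 20
Total burnt (originally-T cells now '.'): 10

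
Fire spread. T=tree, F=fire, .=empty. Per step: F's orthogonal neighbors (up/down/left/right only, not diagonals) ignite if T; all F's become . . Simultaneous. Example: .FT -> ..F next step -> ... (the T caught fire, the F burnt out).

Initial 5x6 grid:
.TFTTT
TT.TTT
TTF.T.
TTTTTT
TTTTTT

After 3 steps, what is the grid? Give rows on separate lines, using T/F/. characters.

Step 1: 4 trees catch fire, 2 burn out
  .F.FTT
  TT.TTT
  TF..T.
  TTFTTT
  TTTTTT
Step 2: 7 trees catch fire, 4 burn out
  ....FT
  TF.FTT
  F...T.
  TF.FTT
  TTFTTT
Step 3: 7 trees catch fire, 7 burn out
  .....F
  F...FT
  ....T.
  F...FT
  TF.FTT

.....F
F...FT
....T.
F...FT
TF.FTT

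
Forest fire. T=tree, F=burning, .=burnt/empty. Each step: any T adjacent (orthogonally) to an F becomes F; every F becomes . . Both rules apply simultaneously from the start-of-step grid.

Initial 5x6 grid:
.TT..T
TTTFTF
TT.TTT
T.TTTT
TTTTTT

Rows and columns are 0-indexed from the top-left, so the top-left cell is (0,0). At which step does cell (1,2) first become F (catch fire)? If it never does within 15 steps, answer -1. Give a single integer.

Step 1: cell (1,2)='F' (+5 fires, +2 burnt)
  -> target ignites at step 1
Step 2: cell (1,2)='.' (+5 fires, +5 burnt)
Step 3: cell (1,2)='.' (+7 fires, +5 burnt)
Step 4: cell (1,2)='.' (+3 fires, +7 burnt)
Step 5: cell (1,2)='.' (+2 fires, +3 burnt)
Step 6: cell (1,2)='.' (+1 fires, +2 burnt)
Step 7: cell (1,2)='.' (+0 fires, +1 burnt)
  fire out at step 7

1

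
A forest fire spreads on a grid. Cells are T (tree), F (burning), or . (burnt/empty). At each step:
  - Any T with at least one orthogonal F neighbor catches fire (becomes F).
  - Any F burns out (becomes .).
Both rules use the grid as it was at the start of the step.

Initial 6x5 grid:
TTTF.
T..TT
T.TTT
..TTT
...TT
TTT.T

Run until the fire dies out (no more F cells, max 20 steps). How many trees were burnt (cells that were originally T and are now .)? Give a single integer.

Answer: 16

Derivation:
Step 1: +2 fires, +1 burnt (F count now 2)
Step 2: +3 fires, +2 burnt (F count now 3)
Step 3: +4 fires, +3 burnt (F count now 4)
Step 4: +4 fires, +4 burnt (F count now 4)
Step 5: +2 fires, +4 burnt (F count now 2)
Step 6: +1 fires, +2 burnt (F count now 1)
Step 7: +0 fires, +1 burnt (F count now 0)
Fire out after step 7
Initially T: 19, now '.': 27
Total burnt (originally-T cells now '.'): 16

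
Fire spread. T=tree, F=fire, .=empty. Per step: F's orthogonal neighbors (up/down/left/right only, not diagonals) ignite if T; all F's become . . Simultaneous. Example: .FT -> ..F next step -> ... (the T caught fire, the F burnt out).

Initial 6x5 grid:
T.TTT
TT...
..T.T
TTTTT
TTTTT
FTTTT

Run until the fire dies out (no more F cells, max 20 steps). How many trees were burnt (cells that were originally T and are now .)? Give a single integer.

Answer: 16

Derivation:
Step 1: +2 fires, +1 burnt (F count now 2)
Step 2: +3 fires, +2 burnt (F count now 3)
Step 3: +3 fires, +3 burnt (F count now 3)
Step 4: +3 fires, +3 burnt (F count now 3)
Step 5: +3 fires, +3 burnt (F count now 3)
Step 6: +1 fires, +3 burnt (F count now 1)
Step 7: +1 fires, +1 burnt (F count now 1)
Step 8: +0 fires, +1 burnt (F count now 0)
Fire out after step 8
Initially T: 22, now '.': 24
Total burnt (originally-T cells now '.'): 16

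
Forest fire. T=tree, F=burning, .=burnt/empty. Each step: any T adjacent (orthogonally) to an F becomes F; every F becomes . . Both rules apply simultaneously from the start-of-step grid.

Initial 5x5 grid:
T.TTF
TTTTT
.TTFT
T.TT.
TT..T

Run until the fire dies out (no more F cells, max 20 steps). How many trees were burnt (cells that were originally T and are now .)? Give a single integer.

Answer: 13

Derivation:
Step 1: +6 fires, +2 burnt (F count now 6)
Step 2: +4 fires, +6 burnt (F count now 4)
Step 3: +1 fires, +4 burnt (F count now 1)
Step 4: +1 fires, +1 burnt (F count now 1)
Step 5: +1 fires, +1 burnt (F count now 1)
Step 6: +0 fires, +1 burnt (F count now 0)
Fire out after step 6
Initially T: 17, now '.': 21
Total burnt (originally-T cells now '.'): 13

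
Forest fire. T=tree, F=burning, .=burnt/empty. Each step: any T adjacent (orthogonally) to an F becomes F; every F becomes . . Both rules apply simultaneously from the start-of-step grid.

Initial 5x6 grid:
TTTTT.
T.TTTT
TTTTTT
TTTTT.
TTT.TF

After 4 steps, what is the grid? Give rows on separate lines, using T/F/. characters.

Step 1: 1 trees catch fire, 1 burn out
  TTTTT.
  T.TTTT
  TTTTTT
  TTTTT.
  TTT.F.
Step 2: 1 trees catch fire, 1 burn out
  TTTTT.
  T.TTTT
  TTTTTT
  TTTTF.
  TTT...
Step 3: 2 trees catch fire, 1 burn out
  TTTTT.
  T.TTTT
  TTTTFT
  TTTF..
  TTT...
Step 4: 4 trees catch fire, 2 burn out
  TTTTT.
  T.TTFT
  TTTF.F
  TTF...
  TTT...

TTTTT.
T.TTFT
TTTF.F
TTF...
TTT...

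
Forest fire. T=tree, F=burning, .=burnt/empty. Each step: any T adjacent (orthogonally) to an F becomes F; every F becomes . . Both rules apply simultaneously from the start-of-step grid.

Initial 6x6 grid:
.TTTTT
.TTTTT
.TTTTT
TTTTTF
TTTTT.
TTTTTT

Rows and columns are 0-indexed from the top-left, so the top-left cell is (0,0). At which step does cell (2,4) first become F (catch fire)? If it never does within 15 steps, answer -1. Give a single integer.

Step 1: cell (2,4)='T' (+2 fires, +1 burnt)
Step 2: cell (2,4)='F' (+4 fires, +2 burnt)
  -> target ignites at step 2
Step 3: cell (2,4)='.' (+6 fires, +4 burnt)
Step 4: cell (2,4)='.' (+7 fires, +6 burnt)
Step 5: cell (2,4)='.' (+6 fires, +7 burnt)
Step 6: cell (2,4)='.' (+4 fires, +6 burnt)
Step 7: cell (2,4)='.' (+2 fires, +4 burnt)
Step 8: cell (2,4)='.' (+0 fires, +2 burnt)
  fire out at step 8

2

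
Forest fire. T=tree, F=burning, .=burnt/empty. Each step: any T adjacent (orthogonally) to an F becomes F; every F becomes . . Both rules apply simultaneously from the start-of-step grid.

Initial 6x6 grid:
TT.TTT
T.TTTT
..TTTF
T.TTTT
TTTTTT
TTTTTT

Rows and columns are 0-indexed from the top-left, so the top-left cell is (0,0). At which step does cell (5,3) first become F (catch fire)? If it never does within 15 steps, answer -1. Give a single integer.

Step 1: cell (5,3)='T' (+3 fires, +1 burnt)
Step 2: cell (5,3)='T' (+5 fires, +3 burnt)
Step 3: cell (5,3)='T' (+6 fires, +5 burnt)
Step 4: cell (5,3)='T' (+5 fires, +6 burnt)
Step 5: cell (5,3)='F' (+2 fires, +5 burnt)
  -> target ignites at step 5
Step 6: cell (5,3)='.' (+2 fires, +2 burnt)
Step 7: cell (5,3)='.' (+2 fires, +2 burnt)
Step 8: cell (5,3)='.' (+2 fires, +2 burnt)
Step 9: cell (5,3)='.' (+0 fires, +2 burnt)
  fire out at step 9

5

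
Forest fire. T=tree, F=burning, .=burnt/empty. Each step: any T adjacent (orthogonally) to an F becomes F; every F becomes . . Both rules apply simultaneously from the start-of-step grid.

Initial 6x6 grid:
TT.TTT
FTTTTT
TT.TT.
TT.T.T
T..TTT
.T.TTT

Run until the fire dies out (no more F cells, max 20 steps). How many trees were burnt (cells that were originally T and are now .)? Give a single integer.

Step 1: +3 fires, +1 burnt (F count now 3)
Step 2: +4 fires, +3 burnt (F count now 4)
Step 3: +3 fires, +4 burnt (F count now 3)
Step 4: +3 fires, +3 burnt (F count now 3)
Step 5: +4 fires, +3 burnt (F count now 4)
Step 6: +2 fires, +4 burnt (F count now 2)
Step 7: +2 fires, +2 burnt (F count now 2)
Step 8: +2 fires, +2 burnt (F count now 2)
Step 9: +2 fires, +2 burnt (F count now 2)
Step 10: +0 fires, +2 burnt (F count now 0)
Fire out after step 10
Initially T: 26, now '.': 35
Total burnt (originally-T cells now '.'): 25

Answer: 25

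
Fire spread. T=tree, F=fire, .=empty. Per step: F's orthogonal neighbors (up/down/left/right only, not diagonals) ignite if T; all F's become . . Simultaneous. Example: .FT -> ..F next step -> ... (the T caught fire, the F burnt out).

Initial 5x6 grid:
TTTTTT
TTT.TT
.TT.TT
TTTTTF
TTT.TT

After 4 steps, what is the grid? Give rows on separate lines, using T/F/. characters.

Step 1: 3 trees catch fire, 1 burn out
  TTTTTT
  TTT.TT
  .TT.TF
  TTTTF.
  TTT.TF
Step 2: 4 trees catch fire, 3 burn out
  TTTTTT
  TTT.TF
  .TT.F.
  TTTF..
  TTT.F.
Step 3: 3 trees catch fire, 4 burn out
  TTTTTF
  TTT.F.
  .TT...
  TTF...
  TTT...
Step 4: 4 trees catch fire, 3 burn out
  TTTTF.
  TTT...
  .TF...
  TF....
  TTF...

TTTTF.
TTT...
.TF...
TF....
TTF...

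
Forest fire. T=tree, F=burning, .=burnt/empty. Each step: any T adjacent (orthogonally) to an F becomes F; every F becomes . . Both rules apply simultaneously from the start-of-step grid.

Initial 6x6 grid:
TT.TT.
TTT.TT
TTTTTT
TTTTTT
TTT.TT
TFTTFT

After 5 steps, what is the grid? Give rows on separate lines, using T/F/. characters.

Step 1: 6 trees catch fire, 2 burn out
  TT.TT.
  TTT.TT
  TTTTTT
  TTTTTT
  TFT.FT
  F.FF.F
Step 2: 5 trees catch fire, 6 burn out
  TT.TT.
  TTT.TT
  TTTTTT
  TFTTFT
  F.F..F
  ......
Step 3: 6 trees catch fire, 5 burn out
  TT.TT.
  TTT.TT
  TFTTFT
  F.FF.F
  ......
  ......
Step 4: 6 trees catch fire, 6 burn out
  TT.TT.
  TFT.FT
  F.FF.F
  ......
  ......
  ......
Step 5: 5 trees catch fire, 6 burn out
  TF.TF.
  F.F..F
  ......
  ......
  ......
  ......

TF.TF.
F.F..F
......
......
......
......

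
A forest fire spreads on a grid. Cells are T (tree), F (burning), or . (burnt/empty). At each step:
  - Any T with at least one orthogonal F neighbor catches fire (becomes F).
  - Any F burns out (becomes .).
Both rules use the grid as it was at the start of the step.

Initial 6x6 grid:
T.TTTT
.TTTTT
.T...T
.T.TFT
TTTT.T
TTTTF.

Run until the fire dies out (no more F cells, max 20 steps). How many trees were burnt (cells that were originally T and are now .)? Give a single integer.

Step 1: +3 fires, +2 burnt (F count now 3)
Step 2: +4 fires, +3 burnt (F count now 4)
Step 3: +3 fires, +4 burnt (F count now 3)
Step 4: +4 fires, +3 burnt (F count now 4)
Step 5: +4 fires, +4 burnt (F count now 4)
Step 6: +3 fires, +4 burnt (F count now 3)
Step 7: +2 fires, +3 burnt (F count now 2)
Step 8: +0 fires, +2 burnt (F count now 0)
Fire out after step 8
Initially T: 24, now '.': 35
Total burnt (originally-T cells now '.'): 23

Answer: 23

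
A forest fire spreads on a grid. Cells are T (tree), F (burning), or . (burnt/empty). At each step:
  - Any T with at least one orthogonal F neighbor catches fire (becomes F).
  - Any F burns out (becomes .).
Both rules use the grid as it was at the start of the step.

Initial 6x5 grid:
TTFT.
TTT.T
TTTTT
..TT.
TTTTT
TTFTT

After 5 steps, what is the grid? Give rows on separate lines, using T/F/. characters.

Step 1: 6 trees catch fire, 2 burn out
  TF.F.
  TTF.T
  TTTTT
  ..TT.
  TTFTT
  TF.FT
Step 2: 8 trees catch fire, 6 burn out
  F....
  TF..T
  TTFTT
  ..FT.
  TF.FT
  F...F
Step 3: 6 trees catch fire, 8 burn out
  .....
  F...T
  TF.FT
  ...F.
  F...F
  .....
Step 4: 2 trees catch fire, 6 burn out
  .....
  ....T
  F...F
  .....
  .....
  .....
Step 5: 1 trees catch fire, 2 burn out
  .....
  ....F
  .....
  .....
  .....
  .....

.....
....F
.....
.....
.....
.....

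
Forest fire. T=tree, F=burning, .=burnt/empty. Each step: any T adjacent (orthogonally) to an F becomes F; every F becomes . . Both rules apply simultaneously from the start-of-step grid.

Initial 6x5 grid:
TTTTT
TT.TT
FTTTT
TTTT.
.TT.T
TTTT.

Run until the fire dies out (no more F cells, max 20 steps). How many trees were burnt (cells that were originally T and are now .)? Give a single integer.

Answer: 23

Derivation:
Step 1: +3 fires, +1 burnt (F count now 3)
Step 2: +4 fires, +3 burnt (F count now 4)
Step 3: +4 fires, +4 burnt (F count now 4)
Step 4: +6 fires, +4 burnt (F count now 6)
Step 5: +4 fires, +6 burnt (F count now 4)
Step 6: +2 fires, +4 burnt (F count now 2)
Step 7: +0 fires, +2 burnt (F count now 0)
Fire out after step 7
Initially T: 24, now '.': 29
Total burnt (originally-T cells now '.'): 23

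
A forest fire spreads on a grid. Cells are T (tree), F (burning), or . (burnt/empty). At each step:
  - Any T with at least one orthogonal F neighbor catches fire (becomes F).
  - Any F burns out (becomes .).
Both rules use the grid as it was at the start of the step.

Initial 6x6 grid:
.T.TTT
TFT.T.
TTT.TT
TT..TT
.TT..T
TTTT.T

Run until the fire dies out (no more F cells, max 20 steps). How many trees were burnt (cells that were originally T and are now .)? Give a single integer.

Answer: 14

Derivation:
Step 1: +4 fires, +1 burnt (F count now 4)
Step 2: +3 fires, +4 burnt (F count now 3)
Step 3: +2 fires, +3 burnt (F count now 2)
Step 4: +2 fires, +2 burnt (F count now 2)
Step 5: +2 fires, +2 burnt (F count now 2)
Step 6: +1 fires, +2 burnt (F count now 1)
Step 7: +0 fires, +1 burnt (F count now 0)
Fire out after step 7
Initially T: 24, now '.': 26
Total burnt (originally-T cells now '.'): 14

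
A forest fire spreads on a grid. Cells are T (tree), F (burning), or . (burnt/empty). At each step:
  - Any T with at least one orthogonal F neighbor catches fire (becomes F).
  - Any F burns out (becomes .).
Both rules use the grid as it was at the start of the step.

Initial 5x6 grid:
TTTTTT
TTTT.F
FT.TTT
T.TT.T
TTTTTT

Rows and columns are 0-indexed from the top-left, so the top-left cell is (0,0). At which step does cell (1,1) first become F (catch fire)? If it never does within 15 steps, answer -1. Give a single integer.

Step 1: cell (1,1)='T' (+5 fires, +2 burnt)
Step 2: cell (1,1)='F' (+6 fires, +5 burnt)
  -> target ignites at step 2
Step 3: cell (1,1)='.' (+6 fires, +6 burnt)
Step 4: cell (1,1)='.' (+5 fires, +6 burnt)
Step 5: cell (1,1)='.' (+2 fires, +5 burnt)
Step 6: cell (1,1)='.' (+0 fires, +2 burnt)
  fire out at step 6

2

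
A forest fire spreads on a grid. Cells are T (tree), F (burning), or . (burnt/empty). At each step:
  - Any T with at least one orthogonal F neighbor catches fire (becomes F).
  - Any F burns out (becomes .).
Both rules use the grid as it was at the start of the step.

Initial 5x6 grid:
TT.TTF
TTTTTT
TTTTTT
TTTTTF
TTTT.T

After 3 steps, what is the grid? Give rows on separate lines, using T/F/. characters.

Step 1: 5 trees catch fire, 2 burn out
  TT.TF.
  TTTTTF
  TTTTTF
  TTTTF.
  TTTT.F
Step 2: 4 trees catch fire, 5 burn out
  TT.F..
  TTTTF.
  TTTTF.
  TTTF..
  TTTT..
Step 3: 4 trees catch fire, 4 burn out
  TT....
  TTTF..
  TTTF..
  TTF...
  TTTF..

TT....
TTTF..
TTTF..
TTF...
TTTF..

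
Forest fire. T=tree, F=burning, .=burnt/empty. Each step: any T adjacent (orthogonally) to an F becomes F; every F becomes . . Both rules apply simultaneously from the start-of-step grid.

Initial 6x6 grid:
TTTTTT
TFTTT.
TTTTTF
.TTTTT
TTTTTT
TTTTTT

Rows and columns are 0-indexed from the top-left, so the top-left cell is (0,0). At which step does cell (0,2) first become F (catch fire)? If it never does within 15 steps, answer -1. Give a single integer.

Step 1: cell (0,2)='T' (+6 fires, +2 burnt)
Step 2: cell (0,2)='F' (+10 fires, +6 burnt)
  -> target ignites at step 2
Step 3: cell (0,2)='.' (+7 fires, +10 burnt)
Step 4: cell (0,2)='.' (+6 fires, +7 burnt)
Step 5: cell (0,2)='.' (+3 fires, +6 burnt)
Step 6: cell (0,2)='.' (+0 fires, +3 burnt)
  fire out at step 6

2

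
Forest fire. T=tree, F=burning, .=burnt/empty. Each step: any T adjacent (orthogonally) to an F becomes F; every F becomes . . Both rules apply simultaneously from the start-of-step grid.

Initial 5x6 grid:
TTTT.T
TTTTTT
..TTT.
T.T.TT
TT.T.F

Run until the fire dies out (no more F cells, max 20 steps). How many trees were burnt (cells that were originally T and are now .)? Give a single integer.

Step 1: +1 fires, +1 burnt (F count now 1)
Step 2: +1 fires, +1 burnt (F count now 1)
Step 3: +1 fires, +1 burnt (F count now 1)
Step 4: +2 fires, +1 burnt (F count now 2)
Step 5: +3 fires, +2 burnt (F count now 3)
Step 6: +4 fires, +3 burnt (F count now 4)
Step 7: +2 fires, +4 burnt (F count now 2)
Step 8: +2 fires, +2 burnt (F count now 2)
Step 9: +1 fires, +2 burnt (F count now 1)
Step 10: +0 fires, +1 burnt (F count now 0)
Fire out after step 10
Initially T: 21, now '.': 26
Total burnt (originally-T cells now '.'): 17

Answer: 17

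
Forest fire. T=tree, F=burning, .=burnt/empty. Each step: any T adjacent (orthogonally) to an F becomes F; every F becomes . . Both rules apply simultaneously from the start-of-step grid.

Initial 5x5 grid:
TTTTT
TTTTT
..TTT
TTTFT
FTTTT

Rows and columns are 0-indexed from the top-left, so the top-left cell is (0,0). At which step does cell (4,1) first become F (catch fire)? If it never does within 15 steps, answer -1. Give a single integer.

Step 1: cell (4,1)='F' (+6 fires, +2 burnt)
  -> target ignites at step 1
Step 2: cell (4,1)='.' (+6 fires, +6 burnt)
Step 3: cell (4,1)='.' (+3 fires, +6 burnt)
Step 4: cell (4,1)='.' (+3 fires, +3 burnt)
Step 5: cell (4,1)='.' (+2 fires, +3 burnt)
Step 6: cell (4,1)='.' (+1 fires, +2 burnt)
Step 7: cell (4,1)='.' (+0 fires, +1 burnt)
  fire out at step 7

1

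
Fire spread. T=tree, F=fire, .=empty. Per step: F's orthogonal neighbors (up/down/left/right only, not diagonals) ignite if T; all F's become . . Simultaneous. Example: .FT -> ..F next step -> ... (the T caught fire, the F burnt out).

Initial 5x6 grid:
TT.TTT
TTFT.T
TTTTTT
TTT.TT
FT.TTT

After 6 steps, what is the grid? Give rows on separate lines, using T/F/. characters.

Step 1: 5 trees catch fire, 2 burn out
  TT.TTT
  TF.F.T
  TTFTTT
  FTT.TT
  .F.TTT
Step 2: 8 trees catch fire, 5 burn out
  TF.FTT
  F....T
  FF.FTT
  .FF.TT
  ...TTT
Step 3: 3 trees catch fire, 8 burn out
  F...FT
  .....T
  ....FT
  ....TT
  ...TTT
Step 4: 3 trees catch fire, 3 burn out
  .....F
  .....T
  .....F
  ....FT
  ...TTT
Step 5: 3 trees catch fire, 3 burn out
  ......
  .....F
  ......
  .....F
  ...TFT
Step 6: 2 trees catch fire, 3 burn out
  ......
  ......
  ......
  ......
  ...F.F

......
......
......
......
...F.F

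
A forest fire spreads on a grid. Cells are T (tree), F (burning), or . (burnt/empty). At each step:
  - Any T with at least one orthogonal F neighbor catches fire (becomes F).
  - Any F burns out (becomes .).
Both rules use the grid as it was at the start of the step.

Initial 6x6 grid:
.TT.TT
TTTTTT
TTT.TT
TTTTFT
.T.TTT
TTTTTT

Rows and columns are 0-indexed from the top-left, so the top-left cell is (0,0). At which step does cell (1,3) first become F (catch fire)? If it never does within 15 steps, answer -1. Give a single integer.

Step 1: cell (1,3)='T' (+4 fires, +1 burnt)
Step 2: cell (1,3)='T' (+6 fires, +4 burnt)
Step 3: cell (1,3)='F' (+7 fires, +6 burnt)
  -> target ignites at step 3
Step 4: cell (1,3)='.' (+6 fires, +7 burnt)
Step 5: cell (1,3)='.' (+4 fires, +6 burnt)
Step 6: cell (1,3)='.' (+3 fires, +4 burnt)
Step 7: cell (1,3)='.' (+0 fires, +3 burnt)
  fire out at step 7

3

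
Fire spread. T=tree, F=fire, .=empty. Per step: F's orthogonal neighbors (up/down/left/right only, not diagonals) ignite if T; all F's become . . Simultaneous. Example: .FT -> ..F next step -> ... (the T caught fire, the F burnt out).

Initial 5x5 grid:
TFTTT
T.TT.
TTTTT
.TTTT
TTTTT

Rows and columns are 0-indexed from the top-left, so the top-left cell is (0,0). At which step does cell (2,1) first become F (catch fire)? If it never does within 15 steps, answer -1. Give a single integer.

Step 1: cell (2,1)='T' (+2 fires, +1 burnt)
Step 2: cell (2,1)='T' (+3 fires, +2 burnt)
Step 3: cell (2,1)='T' (+4 fires, +3 burnt)
Step 4: cell (2,1)='F' (+3 fires, +4 burnt)
  -> target ignites at step 4
Step 5: cell (2,1)='.' (+4 fires, +3 burnt)
Step 6: cell (2,1)='.' (+3 fires, +4 burnt)
Step 7: cell (2,1)='.' (+2 fires, +3 burnt)
Step 8: cell (2,1)='.' (+0 fires, +2 burnt)
  fire out at step 8

4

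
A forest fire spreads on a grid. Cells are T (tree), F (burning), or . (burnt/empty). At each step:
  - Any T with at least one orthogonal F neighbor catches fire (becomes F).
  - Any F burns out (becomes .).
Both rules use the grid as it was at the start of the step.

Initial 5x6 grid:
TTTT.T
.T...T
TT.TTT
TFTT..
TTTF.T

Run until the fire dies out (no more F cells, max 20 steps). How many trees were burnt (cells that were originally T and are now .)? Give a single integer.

Answer: 18

Derivation:
Step 1: +6 fires, +2 burnt (F count now 6)
Step 2: +4 fires, +6 burnt (F count now 4)
Step 3: +2 fires, +4 burnt (F count now 2)
Step 4: +3 fires, +2 burnt (F count now 3)
Step 5: +2 fires, +3 burnt (F count now 2)
Step 6: +1 fires, +2 burnt (F count now 1)
Step 7: +0 fires, +1 burnt (F count now 0)
Fire out after step 7
Initially T: 19, now '.': 29
Total burnt (originally-T cells now '.'): 18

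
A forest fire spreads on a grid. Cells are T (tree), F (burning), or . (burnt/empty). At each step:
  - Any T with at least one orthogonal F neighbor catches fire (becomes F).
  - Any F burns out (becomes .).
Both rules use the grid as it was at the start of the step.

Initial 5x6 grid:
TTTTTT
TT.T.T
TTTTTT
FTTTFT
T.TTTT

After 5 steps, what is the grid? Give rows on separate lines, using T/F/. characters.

Step 1: 7 trees catch fire, 2 burn out
  TTTTTT
  TT.T.T
  FTTTFT
  .FTF.F
  F.TTFT
Step 2: 7 trees catch fire, 7 burn out
  TTTTTT
  FT.T.T
  .FTF.F
  ..F...
  ..TF.F
Step 3: 6 trees catch fire, 7 burn out
  FTTTTT
  .F.F.F
  ..F...
  ......
  ..F...
Step 4: 3 trees catch fire, 6 burn out
  .FTFTF
  ......
  ......
  ......
  ......
Step 5: 2 trees catch fire, 3 burn out
  ..F.F.
  ......
  ......
  ......
  ......

..F.F.
......
......
......
......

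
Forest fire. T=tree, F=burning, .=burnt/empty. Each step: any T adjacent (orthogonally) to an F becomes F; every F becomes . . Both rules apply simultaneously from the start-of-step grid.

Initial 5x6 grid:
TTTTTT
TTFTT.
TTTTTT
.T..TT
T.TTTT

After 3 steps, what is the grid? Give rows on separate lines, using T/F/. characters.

Step 1: 4 trees catch fire, 1 burn out
  TTFTTT
  TF.FT.
  TTFTTT
  .T..TT
  T.TTTT
Step 2: 6 trees catch fire, 4 burn out
  TF.FTT
  F...F.
  TF.FTT
  .T..TT
  T.TTTT
Step 3: 5 trees catch fire, 6 burn out
  F...FT
  ......
  F...FT
  .F..TT
  T.TTTT

F...FT
......
F...FT
.F..TT
T.TTTT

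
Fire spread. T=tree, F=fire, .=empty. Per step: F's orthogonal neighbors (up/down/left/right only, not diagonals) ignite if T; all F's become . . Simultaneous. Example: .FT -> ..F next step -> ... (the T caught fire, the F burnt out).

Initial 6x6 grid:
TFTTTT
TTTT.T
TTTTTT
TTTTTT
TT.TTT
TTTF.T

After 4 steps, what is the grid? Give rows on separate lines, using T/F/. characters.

Step 1: 5 trees catch fire, 2 burn out
  F.FTTT
  TFTT.T
  TTTTTT
  TTTTTT
  TT.FTT
  TTF..T
Step 2: 7 trees catch fire, 5 burn out
  ...FTT
  F.FT.T
  TFTTTT
  TTTFTT
  TT..FT
  TF...T
Step 3: 11 trees catch fire, 7 burn out
  ....FT
  ...F.T
  F.FFTT
  TFF.FT
  TF...F
  F....T
Step 4: 6 trees catch fire, 11 burn out
  .....F
  .....T
  ....FT
  F....F
  F.....
  .....F

.....F
.....T
....FT
F....F
F.....
.....F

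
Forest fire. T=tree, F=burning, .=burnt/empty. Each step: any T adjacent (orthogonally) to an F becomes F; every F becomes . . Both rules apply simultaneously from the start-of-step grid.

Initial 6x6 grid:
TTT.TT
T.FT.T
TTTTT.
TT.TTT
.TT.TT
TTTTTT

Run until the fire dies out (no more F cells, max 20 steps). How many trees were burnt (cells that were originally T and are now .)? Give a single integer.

Answer: 25

Derivation:
Step 1: +3 fires, +1 burnt (F count now 3)
Step 2: +3 fires, +3 burnt (F count now 3)
Step 3: +5 fires, +3 burnt (F count now 5)
Step 4: +4 fires, +5 burnt (F count now 4)
Step 5: +4 fires, +4 burnt (F count now 4)
Step 6: +4 fires, +4 burnt (F count now 4)
Step 7: +2 fires, +4 burnt (F count now 2)
Step 8: +0 fires, +2 burnt (F count now 0)
Fire out after step 8
Initially T: 28, now '.': 33
Total burnt (originally-T cells now '.'): 25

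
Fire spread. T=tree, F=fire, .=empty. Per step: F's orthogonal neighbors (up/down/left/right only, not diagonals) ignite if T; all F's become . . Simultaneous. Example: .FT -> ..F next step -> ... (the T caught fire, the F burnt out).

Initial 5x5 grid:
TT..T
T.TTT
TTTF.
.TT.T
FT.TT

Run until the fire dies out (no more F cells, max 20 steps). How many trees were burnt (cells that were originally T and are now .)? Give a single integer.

Answer: 13

Derivation:
Step 1: +3 fires, +2 burnt (F count now 3)
Step 2: +5 fires, +3 burnt (F count now 5)
Step 3: +2 fires, +5 burnt (F count now 2)
Step 4: +1 fires, +2 burnt (F count now 1)
Step 5: +1 fires, +1 burnt (F count now 1)
Step 6: +1 fires, +1 burnt (F count now 1)
Step 7: +0 fires, +1 burnt (F count now 0)
Fire out after step 7
Initially T: 16, now '.': 22
Total burnt (originally-T cells now '.'): 13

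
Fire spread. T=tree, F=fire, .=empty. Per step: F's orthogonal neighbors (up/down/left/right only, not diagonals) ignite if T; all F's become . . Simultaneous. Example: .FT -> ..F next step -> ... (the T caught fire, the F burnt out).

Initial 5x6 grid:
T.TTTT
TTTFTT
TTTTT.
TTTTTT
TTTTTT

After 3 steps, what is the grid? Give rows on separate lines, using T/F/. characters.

Step 1: 4 trees catch fire, 1 burn out
  T.TFTT
  TTF.FT
  TTTFT.
  TTTTTT
  TTTTTT
Step 2: 7 trees catch fire, 4 burn out
  T.F.FT
  TF...F
  TTF.F.
  TTTFTT
  TTTTTT
Step 3: 6 trees catch fire, 7 burn out
  T....F
  F.....
  TF....
  TTF.FT
  TTTFTT

T....F
F.....
TF....
TTF.FT
TTTFTT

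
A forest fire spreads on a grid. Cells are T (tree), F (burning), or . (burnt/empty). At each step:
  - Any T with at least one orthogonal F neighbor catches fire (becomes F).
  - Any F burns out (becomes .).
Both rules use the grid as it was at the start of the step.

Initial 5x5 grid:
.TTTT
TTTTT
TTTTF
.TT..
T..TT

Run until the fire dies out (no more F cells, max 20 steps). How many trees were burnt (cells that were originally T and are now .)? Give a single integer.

Step 1: +2 fires, +1 burnt (F count now 2)
Step 2: +3 fires, +2 burnt (F count now 3)
Step 3: +4 fires, +3 burnt (F count now 4)
Step 4: +4 fires, +4 burnt (F count now 4)
Step 5: +2 fires, +4 burnt (F count now 2)
Step 6: +0 fires, +2 burnt (F count now 0)
Fire out after step 6
Initially T: 18, now '.': 22
Total burnt (originally-T cells now '.'): 15

Answer: 15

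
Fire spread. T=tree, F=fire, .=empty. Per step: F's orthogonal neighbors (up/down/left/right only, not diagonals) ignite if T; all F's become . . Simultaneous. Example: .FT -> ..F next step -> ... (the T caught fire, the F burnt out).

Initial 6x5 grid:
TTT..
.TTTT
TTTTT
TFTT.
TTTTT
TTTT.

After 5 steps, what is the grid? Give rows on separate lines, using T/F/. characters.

Step 1: 4 trees catch fire, 1 burn out
  TTT..
  .TTTT
  TFTTT
  F.FT.
  TFTTT
  TTTT.
Step 2: 7 trees catch fire, 4 burn out
  TTT..
  .FTTT
  F.FTT
  ...F.
  F.FTT
  TFTT.
Step 3: 6 trees catch fire, 7 burn out
  TFT..
  ..FTT
  ...FT
  .....
  ...FT
  F.FT.
Step 4: 6 trees catch fire, 6 burn out
  F.F..
  ...FT
  ....F
  .....
  ....F
  ...F.
Step 5: 1 trees catch fire, 6 burn out
  .....
  ....F
  .....
  .....
  .....
  .....

.....
....F
.....
.....
.....
.....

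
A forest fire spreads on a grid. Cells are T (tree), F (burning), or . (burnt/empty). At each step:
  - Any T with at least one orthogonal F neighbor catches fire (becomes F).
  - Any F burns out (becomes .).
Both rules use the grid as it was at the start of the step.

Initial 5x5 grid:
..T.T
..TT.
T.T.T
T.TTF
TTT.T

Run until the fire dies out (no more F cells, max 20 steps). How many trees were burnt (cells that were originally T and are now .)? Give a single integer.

Step 1: +3 fires, +1 burnt (F count now 3)
Step 2: +1 fires, +3 burnt (F count now 1)
Step 3: +2 fires, +1 burnt (F count now 2)
Step 4: +2 fires, +2 burnt (F count now 2)
Step 5: +3 fires, +2 burnt (F count now 3)
Step 6: +1 fires, +3 burnt (F count now 1)
Step 7: +1 fires, +1 burnt (F count now 1)
Step 8: +0 fires, +1 burnt (F count now 0)
Fire out after step 8
Initially T: 14, now '.': 24
Total burnt (originally-T cells now '.'): 13

Answer: 13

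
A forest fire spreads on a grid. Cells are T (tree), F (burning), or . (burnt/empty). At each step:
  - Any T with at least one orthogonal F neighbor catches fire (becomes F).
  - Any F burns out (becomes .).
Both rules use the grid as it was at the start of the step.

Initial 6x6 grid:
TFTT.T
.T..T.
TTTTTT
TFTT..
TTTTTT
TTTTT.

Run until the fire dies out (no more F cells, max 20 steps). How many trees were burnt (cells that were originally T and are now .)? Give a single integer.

Step 1: +7 fires, +2 burnt (F count now 7)
Step 2: +7 fires, +7 burnt (F count now 7)
Step 3: +4 fires, +7 burnt (F count now 4)
Step 4: +3 fires, +4 burnt (F count now 3)
Step 5: +4 fires, +3 burnt (F count now 4)
Step 6: +0 fires, +4 burnt (F count now 0)
Fire out after step 6
Initially T: 26, now '.': 35
Total burnt (originally-T cells now '.'): 25

Answer: 25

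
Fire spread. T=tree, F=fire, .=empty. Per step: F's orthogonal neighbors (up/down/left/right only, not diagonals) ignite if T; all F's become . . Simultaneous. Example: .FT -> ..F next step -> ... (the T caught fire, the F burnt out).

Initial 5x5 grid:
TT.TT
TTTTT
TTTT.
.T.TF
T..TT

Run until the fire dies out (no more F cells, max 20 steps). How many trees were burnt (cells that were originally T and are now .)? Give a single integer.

Answer: 17

Derivation:
Step 1: +2 fires, +1 burnt (F count now 2)
Step 2: +2 fires, +2 burnt (F count now 2)
Step 3: +2 fires, +2 burnt (F count now 2)
Step 4: +4 fires, +2 burnt (F count now 4)
Step 5: +4 fires, +4 burnt (F count now 4)
Step 6: +2 fires, +4 burnt (F count now 2)
Step 7: +1 fires, +2 burnt (F count now 1)
Step 8: +0 fires, +1 burnt (F count now 0)
Fire out after step 8
Initially T: 18, now '.': 24
Total burnt (originally-T cells now '.'): 17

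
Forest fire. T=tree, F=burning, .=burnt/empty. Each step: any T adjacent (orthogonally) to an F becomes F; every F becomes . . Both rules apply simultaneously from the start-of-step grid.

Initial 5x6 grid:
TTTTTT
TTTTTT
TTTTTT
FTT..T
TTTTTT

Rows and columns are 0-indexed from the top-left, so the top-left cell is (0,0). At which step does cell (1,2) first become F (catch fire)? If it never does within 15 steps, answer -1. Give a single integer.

Step 1: cell (1,2)='T' (+3 fires, +1 burnt)
Step 2: cell (1,2)='T' (+4 fires, +3 burnt)
Step 3: cell (1,2)='T' (+4 fires, +4 burnt)
Step 4: cell (1,2)='F' (+4 fires, +4 burnt)
  -> target ignites at step 4
Step 5: cell (1,2)='.' (+4 fires, +4 burnt)
Step 6: cell (1,2)='.' (+4 fires, +4 burnt)
Step 7: cell (1,2)='.' (+3 fires, +4 burnt)
Step 8: cell (1,2)='.' (+1 fires, +3 burnt)
Step 9: cell (1,2)='.' (+0 fires, +1 burnt)
  fire out at step 9

4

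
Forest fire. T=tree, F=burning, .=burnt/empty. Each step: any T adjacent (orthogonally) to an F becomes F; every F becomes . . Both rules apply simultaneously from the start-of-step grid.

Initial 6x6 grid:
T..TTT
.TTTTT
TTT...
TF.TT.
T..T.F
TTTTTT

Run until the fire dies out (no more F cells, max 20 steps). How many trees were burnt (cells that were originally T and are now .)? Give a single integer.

Answer: 22

Derivation:
Step 1: +3 fires, +2 burnt (F count now 3)
Step 2: +5 fires, +3 burnt (F count now 5)
Step 3: +3 fires, +5 burnt (F count now 3)
Step 4: +4 fires, +3 burnt (F count now 4)
Step 5: +3 fires, +4 burnt (F count now 3)
Step 6: +3 fires, +3 burnt (F count now 3)
Step 7: +1 fires, +3 burnt (F count now 1)
Step 8: +0 fires, +1 burnt (F count now 0)
Fire out after step 8
Initially T: 23, now '.': 35
Total burnt (originally-T cells now '.'): 22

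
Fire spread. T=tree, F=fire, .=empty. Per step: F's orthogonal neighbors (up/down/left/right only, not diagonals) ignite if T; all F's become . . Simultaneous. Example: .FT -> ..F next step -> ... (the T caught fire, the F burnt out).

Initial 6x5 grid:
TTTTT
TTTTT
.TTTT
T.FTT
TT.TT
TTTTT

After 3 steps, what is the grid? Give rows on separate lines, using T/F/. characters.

Step 1: 2 trees catch fire, 1 burn out
  TTTTT
  TTTTT
  .TFTT
  T..FT
  TT.TT
  TTTTT
Step 2: 5 trees catch fire, 2 burn out
  TTTTT
  TTFTT
  .F.FT
  T...F
  TT.FT
  TTTTT
Step 3: 6 trees catch fire, 5 burn out
  TTFTT
  TF.FT
  ....F
  T....
  TT..F
  TTTFT

TTFTT
TF.FT
....F
T....
TT..F
TTTFT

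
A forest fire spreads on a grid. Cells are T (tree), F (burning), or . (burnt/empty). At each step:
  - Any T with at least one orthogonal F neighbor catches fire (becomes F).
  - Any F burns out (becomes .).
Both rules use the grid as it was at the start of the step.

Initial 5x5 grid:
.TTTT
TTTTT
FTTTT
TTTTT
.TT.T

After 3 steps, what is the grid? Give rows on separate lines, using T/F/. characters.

Step 1: 3 trees catch fire, 1 burn out
  .TTTT
  FTTTT
  .FTTT
  FTTTT
  .TT.T
Step 2: 3 trees catch fire, 3 burn out
  .TTTT
  .FTTT
  ..FTT
  .FTTT
  .TT.T
Step 3: 5 trees catch fire, 3 burn out
  .FTTT
  ..FTT
  ...FT
  ..FTT
  .FT.T

.FTTT
..FTT
...FT
..FTT
.FT.T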